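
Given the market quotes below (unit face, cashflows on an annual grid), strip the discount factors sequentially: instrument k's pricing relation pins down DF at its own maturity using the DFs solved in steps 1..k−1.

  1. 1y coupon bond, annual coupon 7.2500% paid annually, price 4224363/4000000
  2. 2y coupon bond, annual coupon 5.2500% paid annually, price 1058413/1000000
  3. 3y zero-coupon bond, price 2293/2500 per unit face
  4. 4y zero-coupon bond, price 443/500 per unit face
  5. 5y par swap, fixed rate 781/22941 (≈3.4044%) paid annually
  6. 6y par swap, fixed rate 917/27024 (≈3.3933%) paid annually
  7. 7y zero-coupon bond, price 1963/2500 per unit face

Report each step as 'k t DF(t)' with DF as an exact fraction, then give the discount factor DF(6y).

step 1 [1y] bond c/1=29/400: DF=(4224363/4000000 − 29/400·(0))/(1+29/400) = 9847/10000 ≈ 0.984700
step 2 [2y] bond c/1=21/400: DF=(1058413/1000000 − 21/400·(0.984700))/(1+21/400) = 1913/2000 ≈ 0.956500
step 3 [3y] zero: DF = P = 2293/2500 ≈ 0.917200
step 4 [4y] zero: DF = P = 443/500 ≈ 0.886000
step 5 [5y] swap r/1=781/22941: DF=(1 − 781/22941·(0.984700+0.956500+0.917200+0.886000))/(1+781/22941) = 4219/5000 ≈ 0.843800
step 6 [6y] swap r/1=917/27024: DF=(1 − 917/27024·(0.984700+0.956500+0.917200+0.886000+0.843800))/(1+917/27024) = 4083/5000 ≈ 0.816600
step 7 [7y] zero: DF = P = 1963/2500 ≈ 0.785200

1 1 9847/10000
2 2 1913/2000
3 3 2293/2500
4 4 443/500
5 5 4219/5000
6 6 4083/5000
7 7 1963/2500
DF(6y) = 4083/5000 ≈ 0.816600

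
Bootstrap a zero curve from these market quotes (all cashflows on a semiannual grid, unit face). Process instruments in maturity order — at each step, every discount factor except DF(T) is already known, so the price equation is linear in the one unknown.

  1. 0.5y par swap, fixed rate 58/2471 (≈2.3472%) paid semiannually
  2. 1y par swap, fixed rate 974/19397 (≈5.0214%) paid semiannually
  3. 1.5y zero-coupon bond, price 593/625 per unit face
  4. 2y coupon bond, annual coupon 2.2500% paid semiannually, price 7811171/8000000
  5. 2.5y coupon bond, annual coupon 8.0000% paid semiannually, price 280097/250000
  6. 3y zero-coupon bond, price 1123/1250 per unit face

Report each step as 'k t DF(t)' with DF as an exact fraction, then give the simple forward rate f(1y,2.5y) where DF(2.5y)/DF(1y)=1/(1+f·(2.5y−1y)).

1 1/2 2471/2500
2 1 9513/10000
3 3/2 593/625
4 2 4667/5000
5 5/2 9303/10000
6 3 1123/1250
f(1y,2.5y) = ((9513/10000)/(9303/10000) − 1)/(3/2) = 20/1329 ≈ 1.5049%

step 1 [0.5y] swap r/2=29/2471: DF=(1 − 29/2471·(0))/(1+29/2471) = 2471/2500 ≈ 0.988400
step 2 [1y] swap r/2=487/19397: DF=(1 − 487/19397·(0.988400))/(1+487/19397) = 9513/10000 ≈ 0.951300
step 3 [1.5y] zero: DF = P = 593/625 ≈ 0.948800
step 4 [2y] bond c/2=9/800: DF=(7811171/8000000 − 9/800·(0.988400+0.951300+0.948800))/(1+9/800) = 4667/5000 ≈ 0.933400
step 5 [2.5y] bond c/2=1/25: DF=(280097/250000 − 1/25·(0.988400+0.951300+0.948800+0.933400))/(1+1/25) = 9303/10000 ≈ 0.930300
step 6 [3y] zero: DF = P = 1123/1250 ≈ 0.898400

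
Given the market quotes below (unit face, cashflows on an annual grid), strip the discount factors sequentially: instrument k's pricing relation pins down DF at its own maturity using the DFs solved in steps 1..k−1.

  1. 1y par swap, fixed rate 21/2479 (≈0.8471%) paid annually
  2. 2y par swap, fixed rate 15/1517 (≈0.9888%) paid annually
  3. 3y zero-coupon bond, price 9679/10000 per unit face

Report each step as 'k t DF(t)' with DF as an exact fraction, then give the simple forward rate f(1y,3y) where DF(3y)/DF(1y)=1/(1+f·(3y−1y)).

1 1 2479/2500
2 2 1961/2000
3 3 9679/10000
f(1y,3y) = ((2479/2500)/(9679/10000) − 1)/(2) = 237/19358 ≈ 1.2243%

step 1 [1y] swap r/1=21/2479: DF=(1 − 21/2479·(0))/(1+21/2479) = 2479/2500 ≈ 0.991600
step 2 [2y] swap r/1=15/1517: DF=(1 − 15/1517·(0.991600))/(1+15/1517) = 1961/2000 ≈ 0.980500
step 3 [3y] zero: DF = P = 9679/10000 ≈ 0.967900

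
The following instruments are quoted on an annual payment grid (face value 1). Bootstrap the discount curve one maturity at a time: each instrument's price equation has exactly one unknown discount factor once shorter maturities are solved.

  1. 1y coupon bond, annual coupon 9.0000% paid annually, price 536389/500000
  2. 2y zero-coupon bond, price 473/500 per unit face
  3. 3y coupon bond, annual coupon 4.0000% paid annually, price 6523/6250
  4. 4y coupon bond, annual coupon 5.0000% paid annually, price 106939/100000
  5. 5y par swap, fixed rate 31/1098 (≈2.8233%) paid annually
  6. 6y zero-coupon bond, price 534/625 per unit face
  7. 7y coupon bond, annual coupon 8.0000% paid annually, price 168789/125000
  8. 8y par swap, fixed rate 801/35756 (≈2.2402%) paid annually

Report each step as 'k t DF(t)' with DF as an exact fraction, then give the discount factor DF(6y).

step 1 [1y] bond c/1=9/100: DF=(536389/500000 − 9/100·(0))/(1+9/100) = 4921/5000 ≈ 0.984200
step 2 [2y] zero: DF = P = 473/500 ≈ 0.946000
step 3 [3y] bond c/1=1/25: DF=(6523/6250 − 1/25·(0.984200+0.946000))/(1+1/25) = 9293/10000 ≈ 0.929300
step 4 [4y] bond c/1=1/20: DF=(106939/100000 − 1/20·(0.984200+0.946000+0.929300))/(1+1/20) = 8823/10000 ≈ 0.882300
step 5 [5y] swap r/1=31/1098: DF=(1 − 31/1098·(0.984200+0.946000+0.929300+0.882300))/(1+31/1098) = 4349/5000 ≈ 0.869800
step 6 [6y] zero: DF = P = 534/625 ≈ 0.854400
step 7 [7y] bond c/1=2/25: DF=(168789/125000 − 2/25·(0.984200+0.946000+0.929300+0.882300+0.869800+0.854400))/(1+2/25) = 4227/5000 ≈ 0.845400
step 8 [8y] swap r/1=801/35756: DF=(1 − 801/35756·(0.984200+0.946000+0.929300+0.882300+0.869800+0.854400+0.845400))/(1+801/35756) = 4199/5000 ≈ 0.839800

1 1 4921/5000
2 2 473/500
3 3 9293/10000
4 4 8823/10000
5 5 4349/5000
6 6 534/625
7 7 4227/5000
8 8 4199/5000
DF(6y) = 534/625 ≈ 0.854400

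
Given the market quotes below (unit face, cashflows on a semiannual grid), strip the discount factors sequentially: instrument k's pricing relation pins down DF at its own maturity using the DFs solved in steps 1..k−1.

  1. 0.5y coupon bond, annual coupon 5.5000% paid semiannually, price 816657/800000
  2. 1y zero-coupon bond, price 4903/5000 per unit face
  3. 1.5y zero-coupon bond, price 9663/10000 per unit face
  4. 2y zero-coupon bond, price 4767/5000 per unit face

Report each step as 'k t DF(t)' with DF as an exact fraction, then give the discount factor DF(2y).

1 1/2 1987/2000
2 1 4903/5000
3 3/2 9663/10000
4 2 4767/5000
DF(2y) = 4767/5000 ≈ 0.953400

step 1 [0.5y] bond c/2=11/400: DF=(816657/800000 − 11/400·(0))/(1+11/400) = 1987/2000 ≈ 0.993500
step 2 [1y] zero: DF = P = 4903/5000 ≈ 0.980600
step 3 [1.5y] zero: DF = P = 9663/10000 ≈ 0.966300
step 4 [2y] zero: DF = P = 4767/5000 ≈ 0.953400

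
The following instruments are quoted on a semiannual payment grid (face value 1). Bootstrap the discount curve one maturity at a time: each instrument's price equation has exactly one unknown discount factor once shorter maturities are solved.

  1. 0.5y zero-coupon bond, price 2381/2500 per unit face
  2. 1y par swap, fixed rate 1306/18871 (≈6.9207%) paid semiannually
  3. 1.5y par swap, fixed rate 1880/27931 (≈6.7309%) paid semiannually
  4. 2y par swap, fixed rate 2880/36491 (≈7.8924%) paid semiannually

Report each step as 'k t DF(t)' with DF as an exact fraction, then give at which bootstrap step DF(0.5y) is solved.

step 1 [0.5y] zero: DF = P = 2381/2500 ≈ 0.952400
step 2 [1y] swap r/2=653/18871: DF=(1 − 653/18871·(0.952400))/(1+653/18871) = 9347/10000 ≈ 0.934700
step 3 [1.5y] swap r/2=940/27931: DF=(1 − 940/27931·(0.952400+0.934700))/(1+940/27931) = 453/500 ≈ 0.906000
step 4 [2y] swap r/2=1440/36491: DF=(1 − 1440/36491·(0.952400+0.934700+0.906000))/(1+1440/36491) = 107/125 ≈ 0.856000

1 1/2 2381/2500
2 1 9347/10000
3 3/2 453/500
4 2 107/125
DF(0.5y) is solved at step 1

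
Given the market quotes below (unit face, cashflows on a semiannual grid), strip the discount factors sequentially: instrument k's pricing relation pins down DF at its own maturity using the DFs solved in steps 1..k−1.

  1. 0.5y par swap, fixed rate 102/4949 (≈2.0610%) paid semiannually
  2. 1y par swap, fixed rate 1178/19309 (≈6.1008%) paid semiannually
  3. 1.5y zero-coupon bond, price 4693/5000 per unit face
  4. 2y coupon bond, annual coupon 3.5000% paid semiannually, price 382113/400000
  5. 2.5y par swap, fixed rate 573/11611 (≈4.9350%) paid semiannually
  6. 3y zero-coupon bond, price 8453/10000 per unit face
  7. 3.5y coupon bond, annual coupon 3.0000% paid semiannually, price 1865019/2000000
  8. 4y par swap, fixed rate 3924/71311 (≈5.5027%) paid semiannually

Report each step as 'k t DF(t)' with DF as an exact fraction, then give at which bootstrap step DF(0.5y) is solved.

1 1/2 4949/5000
2 1 9411/10000
3 3/2 4693/5000
4 2 1779/2000
5 5/2 4427/5000
6 3 8453/10000
7 7/2 1047/1250
8 4 4019/5000
DF(0.5y) is solved at step 1

step 1 [0.5y] swap r/2=51/4949: DF=(1 − 51/4949·(0))/(1+51/4949) = 4949/5000 ≈ 0.989800
step 2 [1y] swap r/2=589/19309: DF=(1 − 589/19309·(0.989800))/(1+589/19309) = 9411/10000 ≈ 0.941100
step 3 [1.5y] zero: DF = P = 4693/5000 ≈ 0.938600
step 4 [2y] bond c/2=7/400: DF=(382113/400000 − 7/400·(0.989800+0.941100+0.938600))/(1+7/400) = 1779/2000 ≈ 0.889500
step 5 [2.5y] swap r/2=573/23222: DF=(1 − 573/23222·(0.989800+0.941100+0.938600+0.889500))/(1+573/23222) = 4427/5000 ≈ 0.885400
step 6 [3y] zero: DF = P = 8453/10000 ≈ 0.845300
step 7 [3.5y] bond c/2=3/200: DF=(1865019/2000000 − 3/200·(0.989800+0.941100+0.938600+0.889500+0.885400+0.845300))/(1+3/200) = 1047/1250 ≈ 0.837600
step 8 [4y] swap r/2=1962/71311: DF=(1 − 1962/71311·(0.989800+0.941100+0.938600+0.889500+0.885400+0.845300+0.837600))/(1+1962/71311) = 4019/5000 ≈ 0.803800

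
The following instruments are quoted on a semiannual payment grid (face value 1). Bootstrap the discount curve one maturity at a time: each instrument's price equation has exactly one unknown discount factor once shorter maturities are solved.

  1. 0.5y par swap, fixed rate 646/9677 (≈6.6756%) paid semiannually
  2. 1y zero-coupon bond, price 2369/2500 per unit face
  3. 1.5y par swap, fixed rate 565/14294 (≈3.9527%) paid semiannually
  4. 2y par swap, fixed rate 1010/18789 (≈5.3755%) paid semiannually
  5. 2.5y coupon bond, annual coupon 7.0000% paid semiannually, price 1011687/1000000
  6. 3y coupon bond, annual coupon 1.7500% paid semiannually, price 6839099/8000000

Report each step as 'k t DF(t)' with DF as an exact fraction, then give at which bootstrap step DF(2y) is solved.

step 1 [0.5y] swap r/2=323/9677: DF=(1 − 323/9677·(0))/(1+323/9677) = 9677/10000 ≈ 0.967700
step 2 [1y] zero: DF = P = 2369/2500 ≈ 0.947600
step 3 [1.5y] swap r/2=565/28588: DF=(1 − 565/28588·(0.967700+0.947600))/(1+565/28588) = 1887/2000 ≈ 0.943500
step 4 [2y] swap r/2=505/18789: DF=(1 − 505/18789·(0.967700+0.947600+0.943500))/(1+505/18789) = 899/1000 ≈ 0.899000
step 5 [2.5y] bond c/2=7/200: DF=(1011687/1000000 − 7/200·(0.967700+0.947600+0.943500+0.899000))/(1+7/200) = 1063/1250 ≈ 0.850400
step 6 [3y] bond c/2=7/800: DF=(6839099/8000000 − 7/800·(0.967700+0.947600+0.943500+0.899000+0.850400))/(1+7/800) = 323/400 ≈ 0.807500

1 1/2 9677/10000
2 1 2369/2500
3 3/2 1887/2000
4 2 899/1000
5 5/2 1063/1250
6 3 323/400
DF(2y) is solved at step 4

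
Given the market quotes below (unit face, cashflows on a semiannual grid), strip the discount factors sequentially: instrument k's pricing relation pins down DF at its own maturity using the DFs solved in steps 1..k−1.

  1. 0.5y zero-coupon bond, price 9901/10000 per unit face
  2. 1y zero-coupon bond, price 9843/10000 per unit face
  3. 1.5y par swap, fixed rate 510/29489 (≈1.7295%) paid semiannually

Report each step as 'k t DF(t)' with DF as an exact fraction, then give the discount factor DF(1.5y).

1 1/2 9901/10000
2 1 9843/10000
3 3/2 1949/2000
DF(1.5y) = 1949/2000 ≈ 0.974500

step 1 [0.5y] zero: DF = P = 9901/10000 ≈ 0.990100
step 2 [1y] zero: DF = P = 9843/10000 ≈ 0.984300
step 3 [1.5y] swap r/2=255/29489: DF=(1 − 255/29489·(0.990100+0.984300))/(1+255/29489) = 1949/2000 ≈ 0.974500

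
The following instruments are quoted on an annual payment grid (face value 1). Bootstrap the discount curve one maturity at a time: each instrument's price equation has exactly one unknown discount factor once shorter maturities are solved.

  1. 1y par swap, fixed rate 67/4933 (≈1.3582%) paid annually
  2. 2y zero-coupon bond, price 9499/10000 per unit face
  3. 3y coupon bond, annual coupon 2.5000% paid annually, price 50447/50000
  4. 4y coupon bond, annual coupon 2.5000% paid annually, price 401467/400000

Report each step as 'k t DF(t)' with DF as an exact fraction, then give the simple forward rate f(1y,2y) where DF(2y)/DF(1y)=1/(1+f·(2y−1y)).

1 1 4933/5000
2 2 9499/10000
3 3 9371/10000
4 4 9091/10000
f(1y,2y) = ((4933/5000)/(9499/10000) − 1)/(1) = 367/9499 ≈ 3.8636%

step 1 [1y] swap r/1=67/4933: DF=(1 − 67/4933·(0))/(1+67/4933) = 4933/5000 ≈ 0.986600
step 2 [2y] zero: DF = P = 9499/10000 ≈ 0.949900
step 3 [3y] bond c/1=1/40: DF=(50447/50000 − 1/40·(0.986600+0.949900))/(1+1/40) = 9371/10000 ≈ 0.937100
step 4 [4y] bond c/1=1/40: DF=(401467/400000 − 1/40·(0.986600+0.949900+0.937100))/(1+1/40) = 9091/10000 ≈ 0.909100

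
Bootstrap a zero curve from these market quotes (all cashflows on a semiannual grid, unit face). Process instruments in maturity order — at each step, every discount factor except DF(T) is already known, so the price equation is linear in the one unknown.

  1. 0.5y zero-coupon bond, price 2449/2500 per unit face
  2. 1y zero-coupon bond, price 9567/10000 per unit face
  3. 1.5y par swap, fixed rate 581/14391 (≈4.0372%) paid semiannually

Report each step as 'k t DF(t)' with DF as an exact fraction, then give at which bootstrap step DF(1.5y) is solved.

1 1/2 2449/2500
2 1 9567/10000
3 3/2 9419/10000
DF(1.5y) is solved at step 3

step 1 [0.5y] zero: DF = P = 2449/2500 ≈ 0.979600
step 2 [1y] zero: DF = P = 9567/10000 ≈ 0.956700
step 3 [1.5y] swap r/2=581/28782: DF=(1 − 581/28782·(0.979600+0.956700))/(1+581/28782) = 9419/10000 ≈ 0.941900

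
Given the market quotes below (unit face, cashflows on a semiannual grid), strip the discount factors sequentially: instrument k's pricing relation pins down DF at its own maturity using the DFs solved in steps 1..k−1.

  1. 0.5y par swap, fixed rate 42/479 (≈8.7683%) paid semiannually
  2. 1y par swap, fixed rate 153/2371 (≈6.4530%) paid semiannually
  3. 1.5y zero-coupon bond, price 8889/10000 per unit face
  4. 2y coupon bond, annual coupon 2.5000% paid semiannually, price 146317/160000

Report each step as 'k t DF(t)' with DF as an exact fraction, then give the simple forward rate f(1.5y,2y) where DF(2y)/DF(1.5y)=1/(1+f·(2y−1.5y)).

1 1/2 479/500
2 1 2347/2500
3 3/2 8889/10000
4 2 543/625
f(1.5y,2y) = ((8889/10000)/(543/625) − 1)/(1/2) = 67/1448 ≈ 4.6271%

step 1 [0.5y] swap r/2=21/479: DF=(1 − 21/479·(0))/(1+21/479) = 479/500 ≈ 0.958000
step 2 [1y] swap r/2=153/4742: DF=(1 − 153/4742·(0.958000))/(1+153/4742) = 2347/2500 ≈ 0.938800
step 3 [1.5y] zero: DF = P = 8889/10000 ≈ 0.888900
step 4 [2y] bond c/2=1/80: DF=(146317/160000 − 1/80·(0.958000+0.938800+0.888900))/(1+1/80) = 543/625 ≈ 0.868800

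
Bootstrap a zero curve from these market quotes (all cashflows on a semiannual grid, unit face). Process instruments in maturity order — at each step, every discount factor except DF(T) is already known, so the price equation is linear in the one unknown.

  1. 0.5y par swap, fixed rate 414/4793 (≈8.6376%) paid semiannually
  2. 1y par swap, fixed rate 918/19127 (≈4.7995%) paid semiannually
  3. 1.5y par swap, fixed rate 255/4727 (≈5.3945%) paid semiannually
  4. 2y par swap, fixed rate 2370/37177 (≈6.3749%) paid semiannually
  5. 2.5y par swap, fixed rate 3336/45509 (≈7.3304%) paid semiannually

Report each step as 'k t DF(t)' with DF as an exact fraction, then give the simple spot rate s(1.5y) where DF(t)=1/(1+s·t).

1 1/2 4793/5000
2 1 9541/10000
3 3/2 1847/2000
4 2 1763/2000
5 5/2 2083/2500
s(1.5y) = (1/(1847/2000) − 1)/(3/2) = 102/1847 ≈ 5.5225%

step 1 [0.5y] swap r/2=207/4793: DF=(1 − 207/4793·(0))/(1+207/4793) = 4793/5000 ≈ 0.958600
step 2 [1y] swap r/2=459/19127: DF=(1 − 459/19127·(0.958600))/(1+459/19127) = 9541/10000 ≈ 0.954100
step 3 [1.5y] swap r/2=255/9454: DF=(1 − 255/9454·(0.958600+0.954100))/(1+255/9454) = 1847/2000 ≈ 0.923500
step 4 [2y] swap r/2=1185/37177: DF=(1 − 1185/37177·(0.958600+0.954100+0.923500))/(1+1185/37177) = 1763/2000 ≈ 0.881500
step 5 [2.5y] swap r/2=1668/45509: DF=(1 − 1668/45509·(0.958600+0.954100+0.923500+0.881500))/(1+1668/45509) = 2083/2500 ≈ 0.833200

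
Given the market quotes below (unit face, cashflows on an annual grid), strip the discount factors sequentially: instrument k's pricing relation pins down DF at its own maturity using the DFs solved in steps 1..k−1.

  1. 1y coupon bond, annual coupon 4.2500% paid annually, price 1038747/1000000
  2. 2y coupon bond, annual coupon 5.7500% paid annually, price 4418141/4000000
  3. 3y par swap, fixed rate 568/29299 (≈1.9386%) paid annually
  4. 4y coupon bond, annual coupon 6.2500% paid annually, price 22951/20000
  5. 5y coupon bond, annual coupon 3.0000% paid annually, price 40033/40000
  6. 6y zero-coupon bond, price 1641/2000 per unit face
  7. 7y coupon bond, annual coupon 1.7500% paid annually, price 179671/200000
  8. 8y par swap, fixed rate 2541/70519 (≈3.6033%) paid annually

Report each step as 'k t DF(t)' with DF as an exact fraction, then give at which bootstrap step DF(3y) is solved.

1 1 2491/2500
2 2 9903/10000
3 3 1179/1250
4 4 9077/10000
5 5 8599/10000
6 6 1641/2000
7 7 197/250
8 8 7459/10000
DF(3y) is solved at step 3

step 1 [1y] bond c/1=17/400: DF=(1038747/1000000 − 17/400·(0))/(1+17/400) = 2491/2500 ≈ 0.996400
step 2 [2y] bond c/1=23/400: DF=(4418141/4000000 − 23/400·(0.996400))/(1+23/400) = 9903/10000 ≈ 0.990300
step 3 [3y] swap r/1=568/29299: DF=(1 − 568/29299·(0.996400+0.990300))/(1+568/29299) = 1179/1250 ≈ 0.943200
step 4 [4y] bond c/1=1/16: DF=(22951/20000 − 1/16·(0.996400+0.990300+0.943200))/(1+1/16) = 9077/10000 ≈ 0.907700
step 5 [5y] bond c/1=3/100: DF=(40033/40000 − 3/100·(0.996400+0.990300+0.943200+0.907700))/(1+3/100) = 8599/10000 ≈ 0.859900
step 6 [6y] zero: DF = P = 1641/2000 ≈ 0.820500
step 7 [7y] bond c/1=7/400: DF=(179671/200000 − 7/400·(0.996400+0.990300+0.943200+0.907700+0.859900+0.820500))/(1+7/400) = 197/250 ≈ 0.788000
step 8 [8y] swap r/1=2541/70519: DF=(1 − 2541/70519·(0.996400+0.990300+0.943200+0.907700+0.859900+0.820500+0.788000))/(1+2541/70519) = 7459/10000 ≈ 0.745900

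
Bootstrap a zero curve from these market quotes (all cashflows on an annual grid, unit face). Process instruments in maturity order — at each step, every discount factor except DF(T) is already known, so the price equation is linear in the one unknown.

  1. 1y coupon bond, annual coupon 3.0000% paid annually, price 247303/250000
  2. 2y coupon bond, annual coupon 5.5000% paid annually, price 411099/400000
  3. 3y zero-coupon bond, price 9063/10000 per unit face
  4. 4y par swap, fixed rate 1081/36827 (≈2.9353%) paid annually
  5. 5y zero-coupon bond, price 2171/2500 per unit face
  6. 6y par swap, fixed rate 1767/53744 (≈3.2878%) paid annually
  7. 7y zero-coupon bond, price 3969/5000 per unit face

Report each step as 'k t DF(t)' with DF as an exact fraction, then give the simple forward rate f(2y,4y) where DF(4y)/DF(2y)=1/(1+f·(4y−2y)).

1 1 2401/2500
2 2 9241/10000
3 3 9063/10000
4 4 8919/10000
5 5 2171/2500
6 6 8233/10000
7 7 3969/5000
f(2y,4y) = ((9241/10000)/(8919/10000) − 1)/(2) = 161/8919 ≈ 1.8051%

step 1 [1y] bond c/1=3/100: DF=(247303/250000 − 3/100·(0))/(1+3/100) = 2401/2500 ≈ 0.960400
step 2 [2y] bond c/1=11/200: DF=(411099/400000 − 11/200·(0.960400))/(1+11/200) = 9241/10000 ≈ 0.924100
step 3 [3y] zero: DF = P = 9063/10000 ≈ 0.906300
step 4 [4y] swap r/1=1081/36827: DF=(1 − 1081/36827·(0.960400+0.924100+0.906300))/(1+1081/36827) = 8919/10000 ≈ 0.891900
step 5 [5y] zero: DF = P = 2171/2500 ≈ 0.868400
step 6 [6y] swap r/1=1767/53744: DF=(1 − 1767/53744·(0.960400+0.924100+0.906300+0.891900+0.868400))/(1+1767/53744) = 8233/10000 ≈ 0.823300
step 7 [7y] zero: DF = P = 3969/5000 ≈ 0.793800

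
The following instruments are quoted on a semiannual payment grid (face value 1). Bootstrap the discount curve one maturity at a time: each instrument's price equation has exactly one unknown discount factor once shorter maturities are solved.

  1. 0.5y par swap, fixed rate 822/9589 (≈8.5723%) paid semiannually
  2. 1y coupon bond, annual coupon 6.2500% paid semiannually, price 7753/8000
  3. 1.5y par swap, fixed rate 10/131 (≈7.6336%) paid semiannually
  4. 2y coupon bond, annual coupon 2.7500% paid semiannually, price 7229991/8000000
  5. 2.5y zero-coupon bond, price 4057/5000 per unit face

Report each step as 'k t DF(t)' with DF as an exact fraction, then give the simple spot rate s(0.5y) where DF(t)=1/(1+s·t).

1 1/2 9589/10000
2 1 9107/10000
3 3/2 1789/2000
4 2 427/500
5 5/2 4057/5000
s(0.5y) = (1/(9589/10000) − 1)/(1/2) = 822/9589 ≈ 8.5723%

step 1 [0.5y] swap r/2=411/9589: DF=(1 − 411/9589·(0))/(1+411/9589) = 9589/10000 ≈ 0.958900
step 2 [1y] bond c/2=1/32: DF=(7753/8000 − 1/32·(0.958900))/(1+1/32) = 9107/10000 ≈ 0.910700
step 3 [1.5y] swap r/2=5/131: DF=(1 − 5/131·(0.958900+0.910700))/(1+5/131) = 1789/2000 ≈ 0.894500
step 4 [2y] bond c/2=11/800: DF=(7229991/8000000 − 11/800·(0.958900+0.910700+0.894500))/(1+11/800) = 427/500 ≈ 0.854000
step 5 [2.5y] zero: DF = P = 4057/5000 ≈ 0.811400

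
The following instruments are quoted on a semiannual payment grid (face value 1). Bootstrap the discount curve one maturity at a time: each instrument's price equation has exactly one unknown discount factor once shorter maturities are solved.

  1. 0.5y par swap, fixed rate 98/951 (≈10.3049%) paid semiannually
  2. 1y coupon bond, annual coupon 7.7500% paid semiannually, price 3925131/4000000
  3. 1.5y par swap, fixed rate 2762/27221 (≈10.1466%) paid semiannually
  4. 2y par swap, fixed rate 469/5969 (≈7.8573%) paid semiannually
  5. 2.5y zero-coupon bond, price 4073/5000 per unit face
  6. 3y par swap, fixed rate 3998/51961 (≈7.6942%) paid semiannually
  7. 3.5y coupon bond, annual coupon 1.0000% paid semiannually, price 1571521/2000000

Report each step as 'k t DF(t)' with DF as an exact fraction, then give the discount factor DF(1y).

step 1 [0.5y] swap r/2=49/951: DF=(1 − 49/951·(0))/(1+49/951) = 951/1000 ≈ 0.951000
step 2 [1y] bond c/2=31/800: DF=(3925131/4000000 − 31/800·(0.951000))/(1+31/800) = 2273/2500 ≈ 0.909200
step 3 [1.5y] swap r/2=1381/27221: DF=(1 − 1381/27221·(0.951000+0.909200))/(1+1381/27221) = 8619/10000 ≈ 0.861900
step 4 [2y] swap r/2=469/11938: DF=(1 − 469/11938·(0.951000+0.909200+0.861900))/(1+469/11938) = 8593/10000 ≈ 0.859300
step 5 [2.5y] zero: DF = P = 4073/5000 ≈ 0.814600
step 6 [3y] swap r/2=1999/51961: DF=(1 − 1999/51961·(0.951000+0.909200+0.861900+0.859300+0.814600))/(1+1999/51961) = 8001/10000 ≈ 0.800100
step 7 [3.5y] bond c/2=1/200: DF=(1571521/2000000 − 1/200·(0.951000+0.909200+0.861900+0.859300+0.814600+0.800100))/(1+1/200) = 189/250 ≈ 0.756000

1 1/2 951/1000
2 1 2273/2500
3 3/2 8619/10000
4 2 8593/10000
5 5/2 4073/5000
6 3 8001/10000
7 7/2 189/250
DF(1y) = 2273/2500 ≈ 0.909200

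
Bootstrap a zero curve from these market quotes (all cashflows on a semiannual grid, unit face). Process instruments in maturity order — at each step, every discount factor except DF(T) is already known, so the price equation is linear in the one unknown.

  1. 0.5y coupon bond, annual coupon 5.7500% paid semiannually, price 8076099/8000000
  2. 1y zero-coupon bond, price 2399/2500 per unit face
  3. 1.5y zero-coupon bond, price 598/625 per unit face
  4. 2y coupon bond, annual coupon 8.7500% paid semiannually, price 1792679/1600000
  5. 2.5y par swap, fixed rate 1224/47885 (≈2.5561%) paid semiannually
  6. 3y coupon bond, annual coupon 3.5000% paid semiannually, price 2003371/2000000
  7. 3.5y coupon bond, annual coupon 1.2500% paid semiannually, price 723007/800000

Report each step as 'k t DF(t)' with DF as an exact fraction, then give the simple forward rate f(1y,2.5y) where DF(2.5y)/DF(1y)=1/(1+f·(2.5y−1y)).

1 1/2 9813/10000
2 1 2399/2500
3 3/2 598/625
4 2 119/125
5 5/2 2347/2500
6 3 9021/10000
7 7/2 2157/2500
f(1y,2.5y) = ((2399/2500)/(2347/2500) − 1)/(3/2) = 104/7041 ≈ 1.4771%

step 1 [0.5y] bond c/2=23/800: DF=(8076099/8000000 − 23/800·(0))/(1+23/800) = 9813/10000 ≈ 0.981300
step 2 [1y] zero: DF = P = 2399/2500 ≈ 0.959600
step 3 [1.5y] zero: DF = P = 598/625 ≈ 0.956800
step 4 [2y] bond c/2=7/160: DF=(1792679/1600000 − 7/160·(0.981300+0.959600+0.956800))/(1+7/160) = 119/125 ≈ 0.952000
step 5 [2.5y] swap r/2=612/47885: DF=(1 − 612/47885·(0.981300+0.959600+0.956800+0.952000))/(1+612/47885) = 2347/2500 ≈ 0.938800
step 6 [3y] bond c/2=7/400: DF=(2003371/2000000 − 7/400·(0.981300+0.959600+0.956800+0.952000+0.938800))/(1+7/400) = 9021/10000 ≈ 0.902100
step 7 [3.5y] bond c/2=1/160: DF=(723007/800000 − 1/160·(0.981300+0.959600+0.956800+0.952000+0.938800+0.902100))/(1+1/160) = 2157/2500 ≈ 0.862800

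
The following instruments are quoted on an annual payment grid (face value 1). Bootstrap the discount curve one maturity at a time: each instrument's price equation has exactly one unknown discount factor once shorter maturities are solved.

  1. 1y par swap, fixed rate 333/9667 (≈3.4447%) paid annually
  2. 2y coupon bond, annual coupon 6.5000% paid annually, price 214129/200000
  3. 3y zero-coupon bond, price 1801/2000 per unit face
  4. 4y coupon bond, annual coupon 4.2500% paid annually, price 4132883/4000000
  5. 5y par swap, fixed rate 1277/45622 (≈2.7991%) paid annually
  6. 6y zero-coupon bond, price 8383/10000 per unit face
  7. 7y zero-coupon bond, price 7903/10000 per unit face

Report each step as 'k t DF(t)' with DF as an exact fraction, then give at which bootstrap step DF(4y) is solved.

1 1 9667/10000
2 2 9463/10000
3 3 1801/2000
4 4 2191/2500
5 5 8723/10000
6 6 8383/10000
7 7 7903/10000
DF(4y) is solved at step 4

step 1 [1y] swap r/1=333/9667: DF=(1 − 333/9667·(0))/(1+333/9667) = 9667/10000 ≈ 0.966700
step 2 [2y] bond c/1=13/200: DF=(214129/200000 − 13/200·(0.966700))/(1+13/200) = 9463/10000 ≈ 0.946300
step 3 [3y] zero: DF = P = 1801/2000 ≈ 0.900500
step 4 [4y] bond c/1=17/400: DF=(4132883/4000000 − 17/400·(0.966700+0.946300+0.900500))/(1+17/400) = 2191/2500 ≈ 0.876400
step 5 [5y] swap r/1=1277/45622: DF=(1 − 1277/45622·(0.966700+0.946300+0.900500+0.876400))/(1+1277/45622) = 8723/10000 ≈ 0.872300
step 6 [6y] zero: DF = P = 8383/10000 ≈ 0.838300
step 7 [7y] zero: DF = P = 7903/10000 ≈ 0.790300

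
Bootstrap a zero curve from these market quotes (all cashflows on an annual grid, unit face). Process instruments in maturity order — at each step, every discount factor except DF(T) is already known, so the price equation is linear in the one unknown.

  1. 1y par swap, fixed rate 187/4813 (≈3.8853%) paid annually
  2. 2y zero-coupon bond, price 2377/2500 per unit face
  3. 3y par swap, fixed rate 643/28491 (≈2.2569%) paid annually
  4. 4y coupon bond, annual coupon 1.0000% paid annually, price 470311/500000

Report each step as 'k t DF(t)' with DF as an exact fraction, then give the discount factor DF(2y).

step 1 [1y] swap r/1=187/4813: DF=(1 − 187/4813·(0))/(1+187/4813) = 4813/5000 ≈ 0.962600
step 2 [2y] zero: DF = P = 2377/2500 ≈ 0.950800
step 3 [3y] swap r/1=643/28491: DF=(1 − 643/28491·(0.962600+0.950800))/(1+643/28491) = 9357/10000 ≈ 0.935700
step 4 [4y] bond c/1=1/100: DF=(470311/500000 − 1/100·(0.962600+0.950800+0.935700))/(1+1/100) = 9031/10000 ≈ 0.903100

1 1 4813/5000
2 2 2377/2500
3 3 9357/10000
4 4 9031/10000
DF(2y) = 2377/2500 ≈ 0.950800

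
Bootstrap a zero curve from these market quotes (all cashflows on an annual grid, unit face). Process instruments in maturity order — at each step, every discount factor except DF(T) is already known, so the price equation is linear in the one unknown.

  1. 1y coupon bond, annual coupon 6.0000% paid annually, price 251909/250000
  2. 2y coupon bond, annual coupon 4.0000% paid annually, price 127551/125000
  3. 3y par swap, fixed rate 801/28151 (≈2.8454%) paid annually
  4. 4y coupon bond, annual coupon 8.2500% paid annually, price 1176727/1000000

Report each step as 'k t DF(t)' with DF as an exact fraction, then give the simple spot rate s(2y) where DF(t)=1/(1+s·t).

1 1 4753/5000
2 2 4723/5000
3 3 9199/10000
4 4 349/400
s(2y) = (1/(4723/5000) − 1)/(2) = 277/9446 ≈ 2.9325%

step 1 [1y] bond c/1=3/50: DF=(251909/250000 − 3/50·(0))/(1+3/50) = 4753/5000 ≈ 0.950600
step 2 [2y] bond c/1=1/25: DF=(127551/125000 − 1/25·(0.950600))/(1+1/25) = 4723/5000 ≈ 0.944600
step 3 [3y] swap r/1=801/28151: DF=(1 − 801/28151·(0.950600+0.944600))/(1+801/28151) = 9199/10000 ≈ 0.919900
step 4 [4y] bond c/1=33/400: DF=(1176727/1000000 − 33/400·(0.950600+0.944600+0.919900))/(1+33/400) = 349/400 ≈ 0.872500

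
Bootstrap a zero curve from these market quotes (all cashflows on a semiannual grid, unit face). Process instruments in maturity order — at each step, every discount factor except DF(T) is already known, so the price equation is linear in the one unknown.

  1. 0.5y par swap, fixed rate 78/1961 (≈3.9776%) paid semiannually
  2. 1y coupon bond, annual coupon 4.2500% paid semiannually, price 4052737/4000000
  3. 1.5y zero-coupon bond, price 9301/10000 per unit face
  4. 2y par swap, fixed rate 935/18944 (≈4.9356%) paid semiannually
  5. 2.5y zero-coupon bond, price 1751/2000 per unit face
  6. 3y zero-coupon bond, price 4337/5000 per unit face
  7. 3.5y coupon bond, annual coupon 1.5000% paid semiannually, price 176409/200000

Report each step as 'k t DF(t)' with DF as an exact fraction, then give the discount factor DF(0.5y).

1 1/2 1961/2000
2 1 9717/10000
3 3/2 9301/10000
4 2 1813/2000
5 5/2 1751/2000
6 3 4337/5000
7 7/2 8343/10000
DF(0.5y) = 1961/2000 ≈ 0.980500

step 1 [0.5y] swap r/2=39/1961: DF=(1 − 39/1961·(0))/(1+39/1961) = 1961/2000 ≈ 0.980500
step 2 [1y] bond c/2=17/800: DF=(4052737/4000000 − 17/800·(0.980500))/(1+17/800) = 9717/10000 ≈ 0.971700
step 3 [1.5y] zero: DF = P = 9301/10000 ≈ 0.930100
step 4 [2y] swap r/2=935/37888: DF=(1 − 935/37888·(0.980500+0.971700+0.930100))/(1+935/37888) = 1813/2000 ≈ 0.906500
step 5 [2.5y] zero: DF = P = 1751/2000 ≈ 0.875500
step 6 [3y] zero: DF = P = 4337/5000 ≈ 0.867400
step 7 [3.5y] bond c/2=3/400: DF=(176409/200000 − 3/400·(0.980500+0.971700+0.930100+0.906500+0.875500+0.867400))/(1+3/400) = 8343/10000 ≈ 0.834300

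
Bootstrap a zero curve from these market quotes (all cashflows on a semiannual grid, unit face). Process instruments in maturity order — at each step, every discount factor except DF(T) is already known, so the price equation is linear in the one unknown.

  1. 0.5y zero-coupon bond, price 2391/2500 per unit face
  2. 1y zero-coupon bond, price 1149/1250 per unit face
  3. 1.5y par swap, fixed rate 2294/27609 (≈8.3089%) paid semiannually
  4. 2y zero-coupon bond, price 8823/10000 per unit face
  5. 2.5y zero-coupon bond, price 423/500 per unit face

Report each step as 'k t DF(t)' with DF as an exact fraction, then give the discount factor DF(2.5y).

1 1/2 2391/2500
2 1 1149/1250
3 3/2 8853/10000
4 2 8823/10000
5 5/2 423/500
DF(2.5y) = 423/500 ≈ 0.846000

step 1 [0.5y] zero: DF = P = 2391/2500 ≈ 0.956400
step 2 [1y] zero: DF = P = 1149/1250 ≈ 0.919200
step 3 [1.5y] swap r/2=1147/27609: DF=(1 − 1147/27609·(0.956400+0.919200))/(1+1147/27609) = 8853/10000 ≈ 0.885300
step 4 [2y] zero: DF = P = 8823/10000 ≈ 0.882300
step 5 [2.5y] zero: DF = P = 423/500 ≈ 0.846000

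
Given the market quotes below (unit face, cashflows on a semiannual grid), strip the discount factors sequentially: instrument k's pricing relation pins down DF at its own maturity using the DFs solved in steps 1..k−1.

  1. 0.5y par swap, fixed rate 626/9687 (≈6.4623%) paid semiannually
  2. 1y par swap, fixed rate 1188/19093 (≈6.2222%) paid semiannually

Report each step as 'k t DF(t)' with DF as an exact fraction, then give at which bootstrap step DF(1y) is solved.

1 1/2 9687/10000
2 1 4703/5000
DF(1y) is solved at step 2

step 1 [0.5y] swap r/2=313/9687: DF=(1 − 313/9687·(0))/(1+313/9687) = 9687/10000 ≈ 0.968700
step 2 [1y] swap r/2=594/19093: DF=(1 − 594/19093·(0.968700))/(1+594/19093) = 4703/5000 ≈ 0.940600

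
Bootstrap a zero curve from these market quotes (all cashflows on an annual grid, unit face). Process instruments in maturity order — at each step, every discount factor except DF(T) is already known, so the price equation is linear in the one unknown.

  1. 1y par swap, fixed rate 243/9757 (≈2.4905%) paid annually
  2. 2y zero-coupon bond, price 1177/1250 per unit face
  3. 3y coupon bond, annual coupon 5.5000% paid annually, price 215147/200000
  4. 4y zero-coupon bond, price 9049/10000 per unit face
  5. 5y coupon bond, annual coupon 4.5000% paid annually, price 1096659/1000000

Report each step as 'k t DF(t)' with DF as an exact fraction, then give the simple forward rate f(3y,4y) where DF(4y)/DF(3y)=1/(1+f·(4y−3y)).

step 1 [1y] swap r/1=243/9757: DF=(1 − 243/9757·(0))/(1+243/9757) = 9757/10000 ≈ 0.975700
step 2 [2y] zero: DF = P = 1177/1250 ≈ 0.941600
step 3 [3y] bond c/1=11/200: DF=(215147/200000 − 11/200·(0.975700+0.941600))/(1+11/200) = 9197/10000 ≈ 0.919700
step 4 [4y] zero: DF = P = 9049/10000 ≈ 0.904900
step 5 [5y] bond c/1=9/200: DF=(1096659/1000000 − 9/200·(0.975700+0.941600+0.919700+0.904900))/(1+9/200) = 8883/10000 ≈ 0.888300

1 1 9757/10000
2 2 1177/1250
3 3 9197/10000
4 4 9049/10000
5 5 8883/10000
f(3y,4y) = ((9197/10000)/(9049/10000) − 1)/(1) = 148/9049 ≈ 1.6355%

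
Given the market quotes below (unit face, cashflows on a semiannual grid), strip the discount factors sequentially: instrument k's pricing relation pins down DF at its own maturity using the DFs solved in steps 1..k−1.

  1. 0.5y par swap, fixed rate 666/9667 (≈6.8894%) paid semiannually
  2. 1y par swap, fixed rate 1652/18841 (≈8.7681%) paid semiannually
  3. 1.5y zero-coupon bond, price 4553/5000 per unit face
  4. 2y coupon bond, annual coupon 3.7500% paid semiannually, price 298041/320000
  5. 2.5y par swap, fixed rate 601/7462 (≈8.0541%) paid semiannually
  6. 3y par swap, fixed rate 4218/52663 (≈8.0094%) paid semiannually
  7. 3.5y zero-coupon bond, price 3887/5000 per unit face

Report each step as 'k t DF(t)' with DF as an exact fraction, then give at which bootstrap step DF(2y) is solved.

1 1/2 9667/10000
2 1 4587/5000
3 3/2 4553/5000
4 2 2157/2500
5 5/2 8197/10000
6 3 7891/10000
7 7/2 3887/5000
DF(2y) is solved at step 4

step 1 [0.5y] swap r/2=333/9667: DF=(1 − 333/9667·(0))/(1+333/9667) = 9667/10000 ≈ 0.966700
step 2 [1y] swap r/2=826/18841: DF=(1 − 826/18841·(0.966700))/(1+826/18841) = 4587/5000 ≈ 0.917400
step 3 [1.5y] zero: DF = P = 4553/5000 ≈ 0.910600
step 4 [2y] bond c/2=3/160: DF=(298041/320000 − 3/160·(0.966700+0.917400+0.910600))/(1+3/160) = 2157/2500 ≈ 0.862800
step 5 [2.5y] swap r/2=601/14924: DF=(1 − 601/14924·(0.966700+0.917400+0.910600+0.862800))/(1+601/14924) = 8197/10000 ≈ 0.819700
step 6 [3y] swap r/2=2109/52663: DF=(1 − 2109/52663·(0.966700+0.917400+0.910600+0.862800+0.819700))/(1+2109/52663) = 7891/10000 ≈ 0.789100
step 7 [3.5y] zero: DF = P = 3887/5000 ≈ 0.777400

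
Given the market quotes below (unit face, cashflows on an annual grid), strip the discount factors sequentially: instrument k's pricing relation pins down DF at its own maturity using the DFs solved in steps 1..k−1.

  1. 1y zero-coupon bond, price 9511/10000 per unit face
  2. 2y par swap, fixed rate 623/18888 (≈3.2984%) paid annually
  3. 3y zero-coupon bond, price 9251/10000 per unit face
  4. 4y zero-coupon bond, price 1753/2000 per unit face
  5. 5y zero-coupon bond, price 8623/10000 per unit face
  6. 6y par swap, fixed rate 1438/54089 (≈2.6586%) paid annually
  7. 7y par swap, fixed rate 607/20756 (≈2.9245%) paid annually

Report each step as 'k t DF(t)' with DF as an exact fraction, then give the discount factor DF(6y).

1 1 9511/10000
2 2 9377/10000
3 3 9251/10000
4 4 1753/2000
5 5 8623/10000
6 6 4281/5000
7 7 8179/10000
DF(6y) = 4281/5000 ≈ 0.856200

step 1 [1y] zero: DF = P = 9511/10000 ≈ 0.951100
step 2 [2y] swap r/1=623/18888: DF=(1 − 623/18888·(0.951100))/(1+623/18888) = 9377/10000 ≈ 0.937700
step 3 [3y] zero: DF = P = 9251/10000 ≈ 0.925100
step 4 [4y] zero: DF = P = 1753/2000 ≈ 0.876500
step 5 [5y] zero: DF = P = 8623/10000 ≈ 0.862300
step 6 [6y] swap r/1=1438/54089: DF=(1 − 1438/54089·(0.951100+0.937700+0.925100+0.876500+0.862300))/(1+1438/54089) = 4281/5000 ≈ 0.856200
step 7 [7y] swap r/1=607/20756: DF=(1 − 607/20756·(0.951100+0.937700+0.925100+0.876500+0.862300+0.856200))/(1+607/20756) = 8179/10000 ≈ 0.817900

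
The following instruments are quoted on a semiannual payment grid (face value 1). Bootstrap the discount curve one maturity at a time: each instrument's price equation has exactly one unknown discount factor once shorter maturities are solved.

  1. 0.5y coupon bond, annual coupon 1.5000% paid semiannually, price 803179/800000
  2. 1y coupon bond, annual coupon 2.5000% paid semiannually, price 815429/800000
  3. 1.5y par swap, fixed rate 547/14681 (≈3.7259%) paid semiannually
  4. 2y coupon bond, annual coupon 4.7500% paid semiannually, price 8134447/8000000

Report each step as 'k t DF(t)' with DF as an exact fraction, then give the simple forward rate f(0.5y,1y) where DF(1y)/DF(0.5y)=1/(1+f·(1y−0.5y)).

step 1 [0.5y] bond c/2=3/400: DF=(803179/800000 − 3/400·(0))/(1+3/400) = 1993/2000 ≈ 0.996500
step 2 [1y] bond c/2=1/80: DF=(815429/800000 − 1/80·(0.996500))/(1+1/80) = 1243/1250 ≈ 0.994400
step 3 [1.5y] swap r/2=547/29362: DF=(1 − 547/29362·(0.996500+0.994400))/(1+547/29362) = 9453/10000 ≈ 0.945300
step 4 [2y] bond c/2=19/800: DF=(8134447/8000000 − 19/800·(0.996500+0.994400+0.945300))/(1+19/800) = 9251/10000 ≈ 0.925100

1 1/2 1993/2000
2 1 1243/1250
3 3/2 9453/10000
4 2 9251/10000
f(0.5y,1y) = ((1993/2000)/(1243/1250) − 1)/(1/2) = 21/4972 ≈ 0.4224%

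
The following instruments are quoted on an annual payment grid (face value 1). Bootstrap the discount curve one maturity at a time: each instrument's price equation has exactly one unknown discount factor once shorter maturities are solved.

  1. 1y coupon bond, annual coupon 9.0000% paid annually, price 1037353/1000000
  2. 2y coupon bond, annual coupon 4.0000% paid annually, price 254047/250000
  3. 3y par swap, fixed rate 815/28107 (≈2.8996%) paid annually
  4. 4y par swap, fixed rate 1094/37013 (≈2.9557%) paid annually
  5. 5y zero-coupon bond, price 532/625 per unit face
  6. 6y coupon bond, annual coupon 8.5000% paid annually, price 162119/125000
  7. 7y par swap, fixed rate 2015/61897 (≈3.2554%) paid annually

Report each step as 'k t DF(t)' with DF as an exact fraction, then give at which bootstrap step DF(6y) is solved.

1 1 9517/10000
2 2 1881/2000
3 3 1837/2000
4 4 4453/5000
5 5 532/625
6 6 8387/10000
7 7 1597/2000
DF(6y) is solved at step 6

step 1 [1y] bond c/1=9/100: DF=(1037353/1000000 − 9/100·(0))/(1+9/100) = 9517/10000 ≈ 0.951700
step 2 [2y] bond c/1=1/25: DF=(254047/250000 − 1/25·(0.951700))/(1+1/25) = 1881/2000 ≈ 0.940500
step 3 [3y] swap r/1=815/28107: DF=(1 − 815/28107·(0.951700+0.940500))/(1+815/28107) = 1837/2000 ≈ 0.918500
step 4 [4y] swap r/1=1094/37013: DF=(1 − 1094/37013·(0.951700+0.940500+0.918500))/(1+1094/37013) = 4453/5000 ≈ 0.890600
step 5 [5y] zero: DF = P = 532/625 ≈ 0.851200
step 6 [6y] bond c/1=17/200: DF=(162119/125000 − 17/200·(0.951700+0.940500+0.918500+0.890600+0.851200))/(1+17/200) = 8387/10000 ≈ 0.838700
step 7 [7y] swap r/1=2015/61897: DF=(1 − 2015/61897·(0.951700+0.940500+0.918500+0.890600+0.851200+0.838700))/(1+2015/61897) = 1597/2000 ≈ 0.798500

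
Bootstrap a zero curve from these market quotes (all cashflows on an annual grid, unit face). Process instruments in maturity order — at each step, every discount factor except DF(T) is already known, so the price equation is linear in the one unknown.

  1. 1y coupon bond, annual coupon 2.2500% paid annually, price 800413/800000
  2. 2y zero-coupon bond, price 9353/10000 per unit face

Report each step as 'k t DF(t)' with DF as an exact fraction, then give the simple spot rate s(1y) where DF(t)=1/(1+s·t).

step 1 [1y] bond c/1=9/400: DF=(800413/800000 − 9/400·(0))/(1+9/400) = 1957/2000 ≈ 0.978500
step 2 [2y] zero: DF = P = 9353/10000 ≈ 0.935300

1 1 1957/2000
2 2 9353/10000
s(1y) = (1/(1957/2000) − 1)/(1) = 43/1957 ≈ 2.1972%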